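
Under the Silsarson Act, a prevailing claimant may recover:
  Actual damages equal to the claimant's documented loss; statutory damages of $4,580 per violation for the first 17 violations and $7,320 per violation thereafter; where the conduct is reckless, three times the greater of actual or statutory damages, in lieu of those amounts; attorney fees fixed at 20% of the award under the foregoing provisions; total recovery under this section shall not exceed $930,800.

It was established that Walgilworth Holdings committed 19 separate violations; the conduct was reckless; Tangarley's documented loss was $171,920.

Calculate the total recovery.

First 17 violations: 17 × $4,580 = $77,860
Remaining violations: (19 − 17) × $7,320 = $14,640
Statutory damages: $77,860 + $14,640 = $92,500
Greater of actual damages ($171,920) or statutory damages ($92,500): $171,920
Trebled: 3 × $171,920 = $515,760
Attorney fees: 20% of $515,760 = $103,152
Total before cap: $515,760 + $103,152 = $618,912
Cap at $930,800: $618,912 is within the cap, no reduction.

Total recovery: $618,912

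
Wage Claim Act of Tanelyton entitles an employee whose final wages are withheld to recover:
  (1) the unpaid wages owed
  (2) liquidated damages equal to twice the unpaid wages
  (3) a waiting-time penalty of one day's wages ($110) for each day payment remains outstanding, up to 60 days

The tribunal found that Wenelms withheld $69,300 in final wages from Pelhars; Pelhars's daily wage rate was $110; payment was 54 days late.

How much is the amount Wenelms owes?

$213,840

Doubled: 2 × $69,300 = $138,600
Penalty days: min(54, 60) = 54
Waiting-time penalty: 54 × $110 = $5,940
Total award: $69,300 + $138,600 + $5,940 = $213,840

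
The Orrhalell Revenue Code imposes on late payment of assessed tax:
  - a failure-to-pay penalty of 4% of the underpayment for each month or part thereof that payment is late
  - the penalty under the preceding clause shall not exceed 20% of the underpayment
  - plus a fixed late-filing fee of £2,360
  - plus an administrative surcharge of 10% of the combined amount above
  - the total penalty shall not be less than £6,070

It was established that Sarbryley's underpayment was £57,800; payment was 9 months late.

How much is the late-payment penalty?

£15,312

Accrued rate: 4% × 9 = 36%, capped at 20% → 20%
Failure-to-pay penalty: 20% of £57,800 = £11,560
Penalty before surcharge: £11,560 + £2,360 = £13,920
Administrative surcharge: 10% of £13,920 = £1,392
Total penalty: £13,920 + £1,392 = £15,312
Minimum £6,070: £15,312 meets the minimum, no increase.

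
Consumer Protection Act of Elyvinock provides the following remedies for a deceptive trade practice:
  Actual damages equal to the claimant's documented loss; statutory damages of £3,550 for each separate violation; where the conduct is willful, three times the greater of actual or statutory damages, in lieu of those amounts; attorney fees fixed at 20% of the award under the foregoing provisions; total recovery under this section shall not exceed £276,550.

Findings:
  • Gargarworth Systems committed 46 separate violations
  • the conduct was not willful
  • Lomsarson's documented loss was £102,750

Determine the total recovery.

£276,550

Statutory damages: 46 × £3,550 = £163,300
Conduct not willful: the in-lieu enhancement does not apply.
Actual plus statutory damages: £102,750 + £163,300 = £266,050
Attorney fees: 20% of £266,050 = £53,210
Total before cap: £266,050 + £53,210 = £319,260
Cap at £276,550: £319,260 exceeds the cap → £276,550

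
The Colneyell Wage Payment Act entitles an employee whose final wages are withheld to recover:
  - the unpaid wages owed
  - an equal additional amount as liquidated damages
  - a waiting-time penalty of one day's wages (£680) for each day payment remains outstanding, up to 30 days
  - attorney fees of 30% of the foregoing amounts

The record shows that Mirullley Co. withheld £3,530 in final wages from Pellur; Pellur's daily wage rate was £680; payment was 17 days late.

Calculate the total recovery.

£24,206

Liquidated damages (equal amount): £3,530
Penalty days: min(17, 30) = 17
Waiting-time penalty: 17 × £680 = £11,560
Subtotal: £3,530 + £3,530 + £11,560 = £18,620
Attorney fees: 30% of £18,620 = £5,586
Total award: £18,620 + £5,586 = £24,206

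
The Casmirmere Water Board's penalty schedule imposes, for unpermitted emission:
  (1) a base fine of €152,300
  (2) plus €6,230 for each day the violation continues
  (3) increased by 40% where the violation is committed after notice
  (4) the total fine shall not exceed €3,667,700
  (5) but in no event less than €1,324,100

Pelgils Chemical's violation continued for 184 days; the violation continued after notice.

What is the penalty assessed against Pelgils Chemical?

€1,818,068

Per-day component: 184 × €6,230 = €1,146,320
Base plus per-day: €152,300 + €1,146,320 = €1,298,620
Enhancement: 40% of €1,298,620 = €519,448
Enhanced fine: €1,298,620 + €519,448 = €1,818,068
Cap at €3,667,700: €1,818,068 is within the cap, no reduction.
Minimum €1,324,100: €1,818,068 meets the minimum, no increase.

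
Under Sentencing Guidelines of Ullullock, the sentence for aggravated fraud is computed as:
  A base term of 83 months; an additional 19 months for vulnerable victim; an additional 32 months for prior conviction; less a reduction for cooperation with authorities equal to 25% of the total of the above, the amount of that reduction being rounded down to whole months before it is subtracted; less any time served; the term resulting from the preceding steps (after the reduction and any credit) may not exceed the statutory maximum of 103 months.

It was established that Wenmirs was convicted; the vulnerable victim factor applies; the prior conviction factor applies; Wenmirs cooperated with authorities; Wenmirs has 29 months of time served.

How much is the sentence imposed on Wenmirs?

72 months

Vulnerable victim enhancement: +19 months
Prior conviction enhancement: +32 months
Adjusted term: 83 months + 19 months + 32 months = 134 months
Cooperation with authorities reduction: 25% of 134 months = 33 months (rounded down)
After reduction: 134 − 33 = 101 months
Less time served: 101 months − 29 months = 72 months
Cap at 103 months: 72 months is within the cap, no reduction.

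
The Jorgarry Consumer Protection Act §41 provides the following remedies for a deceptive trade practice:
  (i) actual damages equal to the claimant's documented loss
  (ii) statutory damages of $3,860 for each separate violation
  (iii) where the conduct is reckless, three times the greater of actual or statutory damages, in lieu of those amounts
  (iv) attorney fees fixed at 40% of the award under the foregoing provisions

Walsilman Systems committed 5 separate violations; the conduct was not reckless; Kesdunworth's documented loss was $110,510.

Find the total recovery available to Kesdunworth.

$181,734

Statutory damages: 5 × $3,860 = $19,300
Conduct not reckless: the in-lieu enhancement does not apply.
Actual plus statutory damages: $110,510 + $19,300 = $129,810
Attorney fees: 40% of $129,810 = $51,924
Total recovery: $129,810 + $51,924 = $181,734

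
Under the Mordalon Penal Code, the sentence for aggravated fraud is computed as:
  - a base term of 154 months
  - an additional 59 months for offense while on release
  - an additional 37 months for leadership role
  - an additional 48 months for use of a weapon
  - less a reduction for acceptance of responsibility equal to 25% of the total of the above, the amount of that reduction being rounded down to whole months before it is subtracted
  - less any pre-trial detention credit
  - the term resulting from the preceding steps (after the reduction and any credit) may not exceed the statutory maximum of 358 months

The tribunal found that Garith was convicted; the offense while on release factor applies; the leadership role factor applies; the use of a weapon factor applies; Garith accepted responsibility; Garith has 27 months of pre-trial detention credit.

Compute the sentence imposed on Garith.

197 months

Offense while on release enhancement: +59 months
Leadership role enhancement: +37 months
Use of a weapon enhancement: +48 months
Adjusted term: 154 months + 59 months + 37 months + 48 months = 298 months
Acceptance of responsibility reduction: 25% of 298 months = 74 months (rounded down)
After reduction: 298 − 74 = 224 months
Less pre-trial detention credit: 224 months − 27 months = 197 months
Cap at 358 months: 197 months is within the cap, no reduction.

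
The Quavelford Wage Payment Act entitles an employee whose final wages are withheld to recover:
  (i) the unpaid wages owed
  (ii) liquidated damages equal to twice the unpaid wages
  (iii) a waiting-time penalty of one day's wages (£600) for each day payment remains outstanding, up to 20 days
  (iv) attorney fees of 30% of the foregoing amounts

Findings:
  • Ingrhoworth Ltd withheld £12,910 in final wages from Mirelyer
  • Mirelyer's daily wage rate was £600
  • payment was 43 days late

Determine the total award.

£65,949

Doubled: 2 × £12,910 = £25,820
Penalty days: min(43, 20) = 20
Waiting-time penalty: 20 × £600 = £12,000
Subtotal: £12,910 + £25,820 + £12,000 = £50,730
Attorney fees: 30% of £50,730 = £15,219
Total award: £50,730 + £15,219 = £65,949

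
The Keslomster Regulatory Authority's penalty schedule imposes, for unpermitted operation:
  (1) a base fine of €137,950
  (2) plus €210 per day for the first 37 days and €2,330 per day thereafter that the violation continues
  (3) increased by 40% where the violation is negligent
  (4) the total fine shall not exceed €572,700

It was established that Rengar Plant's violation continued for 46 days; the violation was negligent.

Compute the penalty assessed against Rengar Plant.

€233,366

First 37 days: 37 × €210 = €7,770
Remaining days: (46 − 37) × €2,330 = €20,970
Per-day component: €7,770 + €20,970 = €28,740
Base plus per-day: €137,950 + €28,740 = €166,690
Enhancement: 40% of €166,690 = €66,676
Enhanced fine: €166,690 + €66,676 = €233,366
Cap at €572,700: €233,366 is within the cap, no reduction.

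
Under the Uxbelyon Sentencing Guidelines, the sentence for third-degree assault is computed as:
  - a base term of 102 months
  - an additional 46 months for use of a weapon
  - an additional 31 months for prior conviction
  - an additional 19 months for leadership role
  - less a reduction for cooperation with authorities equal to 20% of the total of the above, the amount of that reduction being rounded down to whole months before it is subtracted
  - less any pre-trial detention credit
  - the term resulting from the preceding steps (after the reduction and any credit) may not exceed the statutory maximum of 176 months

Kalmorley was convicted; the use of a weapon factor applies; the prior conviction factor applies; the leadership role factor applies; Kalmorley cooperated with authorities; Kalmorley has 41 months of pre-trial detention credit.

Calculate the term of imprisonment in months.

118 months

Use of a weapon enhancement: +46 months
Prior conviction enhancement: +31 months
Leadership role enhancement: +19 months
Adjusted term: 102 months + 46 months + 31 months + 19 months = 198 months
Cooperation with authorities reduction: 20% of 198 months = 39 months (rounded down)
After reduction: 198 − 39 = 159 months
Less pre-trial detention credit: 159 months − 41 months = 118 months
Cap at 176 months: 118 months is within the cap, no reduction.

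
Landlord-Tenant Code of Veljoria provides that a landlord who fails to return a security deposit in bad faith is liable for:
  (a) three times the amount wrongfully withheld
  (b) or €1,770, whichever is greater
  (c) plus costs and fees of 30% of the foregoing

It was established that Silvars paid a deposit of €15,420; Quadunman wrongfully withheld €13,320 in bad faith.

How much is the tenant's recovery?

€51,948

Trebled: 3 × €13,320 = €39,960
Minimum €1,770: €39,960 meets the minimum, no increase.
Costs and fees: 30% of €39,960 = €11,988
Total recovery: €39,960 + €11,988 = €51,948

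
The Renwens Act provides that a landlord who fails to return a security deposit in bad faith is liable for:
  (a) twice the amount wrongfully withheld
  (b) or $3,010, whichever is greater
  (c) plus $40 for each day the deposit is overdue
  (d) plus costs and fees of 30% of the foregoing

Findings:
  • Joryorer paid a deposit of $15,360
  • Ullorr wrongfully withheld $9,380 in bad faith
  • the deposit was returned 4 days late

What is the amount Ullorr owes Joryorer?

$24,596

Doubled: 2 × $9,380 = $18,760
Minimum $3,010: $18,760 meets the minimum, no increase.
Late-return penalty: 4 × $40 = $160
Damages plus late penalty: $18,760 + $160 = $18,920
Costs and fees: 30% of $18,920 = $5,676
Total recovery: $18,920 + $5,676 = $24,596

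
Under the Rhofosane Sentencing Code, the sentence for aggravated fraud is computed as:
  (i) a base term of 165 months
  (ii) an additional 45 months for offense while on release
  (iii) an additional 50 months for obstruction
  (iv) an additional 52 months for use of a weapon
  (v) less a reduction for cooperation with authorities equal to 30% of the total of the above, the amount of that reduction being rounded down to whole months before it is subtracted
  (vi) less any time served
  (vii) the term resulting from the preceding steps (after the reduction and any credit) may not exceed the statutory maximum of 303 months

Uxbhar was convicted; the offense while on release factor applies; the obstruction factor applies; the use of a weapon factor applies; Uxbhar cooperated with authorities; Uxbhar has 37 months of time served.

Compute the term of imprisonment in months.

Offense while on release enhancement: +45 months
Obstruction enhancement: +50 months
Use of a weapon enhancement: +52 months
Adjusted term: 165 months + 45 months + 50 months + 52 months = 312 months
Cooperation with authorities reduction: 30% of 312 months = 93 months (rounded down)
After reduction: 312 − 93 = 219 months
Less time served: 219 months − 37 months = 182 months
Cap at 303 months: 182 months is within the cap, no reduction.

182 months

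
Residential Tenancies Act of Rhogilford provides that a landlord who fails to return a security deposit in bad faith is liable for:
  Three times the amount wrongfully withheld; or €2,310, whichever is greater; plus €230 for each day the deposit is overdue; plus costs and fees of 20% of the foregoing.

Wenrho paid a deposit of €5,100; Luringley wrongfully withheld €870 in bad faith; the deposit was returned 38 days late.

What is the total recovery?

Trebled: 3 × €870 = €2,610
Minimum €2,310: €2,610 meets the minimum, no increase.
Late-return penalty: 38 × €230 = €8,740
Damages plus late penalty: €2,610 + €8,740 = €11,350
Costs and fees: 20% of €11,350 = €2,270
Total recovery: €11,350 + €2,270 = €13,620

€13,620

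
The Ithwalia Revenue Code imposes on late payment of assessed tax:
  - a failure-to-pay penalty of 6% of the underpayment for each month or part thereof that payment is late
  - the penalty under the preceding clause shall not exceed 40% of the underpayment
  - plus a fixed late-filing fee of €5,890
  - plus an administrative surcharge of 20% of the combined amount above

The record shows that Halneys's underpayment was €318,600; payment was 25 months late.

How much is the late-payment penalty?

Accrued rate: 6% × 25 = 150%, capped at 40% → 40%
Failure-to-pay penalty: 40% of €318,600 = €127,440
Penalty before surcharge: €127,440 + €5,890 = €133,330
Administrative surcharge: 20% of €133,330 = €26,666
Total penalty: €133,330 + €26,666 = €159,996

€159,996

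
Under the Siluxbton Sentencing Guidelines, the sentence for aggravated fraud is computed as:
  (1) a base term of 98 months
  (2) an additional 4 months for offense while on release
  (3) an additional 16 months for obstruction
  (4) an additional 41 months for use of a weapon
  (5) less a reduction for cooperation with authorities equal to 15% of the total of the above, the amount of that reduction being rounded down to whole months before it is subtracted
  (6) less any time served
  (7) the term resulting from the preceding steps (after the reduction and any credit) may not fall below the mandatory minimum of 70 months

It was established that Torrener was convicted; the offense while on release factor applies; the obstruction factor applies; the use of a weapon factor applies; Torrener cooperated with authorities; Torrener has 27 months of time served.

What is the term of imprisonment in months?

Offense while on release enhancement: +4 months
Obstruction enhancement: +16 months
Use of a weapon enhancement: +41 months
Adjusted term: 98 months + 4 months + 16 months + 41 months = 159 months
Cooperation with authorities reduction: 15% of 159 months = 23 months (rounded down)
After reduction: 159 − 23 = 136 months
Less time served: 136 months − 27 months = 109 months
Minimum 70 months: 109 months meets the minimum, no increase.

109 months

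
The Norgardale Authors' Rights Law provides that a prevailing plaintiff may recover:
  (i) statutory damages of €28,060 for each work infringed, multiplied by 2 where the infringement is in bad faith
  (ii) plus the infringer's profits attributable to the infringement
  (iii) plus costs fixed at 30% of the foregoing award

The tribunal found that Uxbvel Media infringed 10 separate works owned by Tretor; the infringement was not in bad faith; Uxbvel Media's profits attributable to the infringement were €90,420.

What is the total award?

€482,326

Statutory damages: 10 × €28,060 = €280,600
Infringement not in bad faith: no ×2 enhancement.
Combined award: €280,600 + €90,420 = €371,020
Costs: 30% of €371,020 = €111,306
Award plus costs: €371,020 + €111,306 = €482,326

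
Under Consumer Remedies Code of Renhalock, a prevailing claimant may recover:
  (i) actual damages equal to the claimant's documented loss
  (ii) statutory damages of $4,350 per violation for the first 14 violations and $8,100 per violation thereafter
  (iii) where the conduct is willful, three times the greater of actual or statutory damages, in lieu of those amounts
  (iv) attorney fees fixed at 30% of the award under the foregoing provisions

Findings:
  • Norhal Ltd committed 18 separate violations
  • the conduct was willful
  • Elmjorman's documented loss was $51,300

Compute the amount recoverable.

First 14 violations: 14 × $4,350 = $60,900
Remaining violations: (18 − 14) × $8,100 = $32,400
Statutory damages: $60,900 + $32,400 = $93,300
Greater of actual damages ($51,300) or statutory damages ($93,300): $93,300
Trebled: 3 × $93,300 = $279,900
Attorney fees: 30% of $279,900 = $83,970
Total recovery: $279,900 + $83,970 = $363,870

$363,870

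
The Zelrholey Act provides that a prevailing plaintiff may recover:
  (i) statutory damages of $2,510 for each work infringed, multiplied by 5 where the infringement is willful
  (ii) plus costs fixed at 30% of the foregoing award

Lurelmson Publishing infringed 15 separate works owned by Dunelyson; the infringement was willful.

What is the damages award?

$244,725

Statutory damages: 15 × $2,510 = $37,650
Multiplied by 5: 5 × $37,650 = $188,250
Costs: 30% of $188,250 = $56,475
Award plus costs: $188,250 + $56,475 = $244,725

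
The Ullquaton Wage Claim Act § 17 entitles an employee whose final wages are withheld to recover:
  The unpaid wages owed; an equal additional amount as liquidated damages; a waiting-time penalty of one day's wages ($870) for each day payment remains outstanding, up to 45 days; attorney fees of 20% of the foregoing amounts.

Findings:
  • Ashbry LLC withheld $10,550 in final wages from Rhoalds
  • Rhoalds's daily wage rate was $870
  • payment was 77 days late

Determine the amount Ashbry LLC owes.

Liquidated damages (equal amount): $10,550
Penalty days: min(77, 45) = 45
Waiting-time penalty: 45 × $870 = $39,150
Subtotal: $10,550 + $10,550 + $39,150 = $60,250
Attorney fees: 20% of $60,250 = $12,050
Total award: $60,250 + $12,050 = $72,300

Total award: $72,300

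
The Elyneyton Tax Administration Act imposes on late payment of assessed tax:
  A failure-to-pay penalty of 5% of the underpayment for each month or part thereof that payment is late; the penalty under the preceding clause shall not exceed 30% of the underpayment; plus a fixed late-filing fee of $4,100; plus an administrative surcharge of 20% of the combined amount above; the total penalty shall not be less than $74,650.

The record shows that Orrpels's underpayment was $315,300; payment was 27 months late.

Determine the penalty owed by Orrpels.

Accrued rate: 5% × 27 = 135%, capped at 30% → 30%
Failure-to-pay penalty: 30% of $315,300 = $94,590
Penalty before surcharge: $94,590 + $4,100 = $98,690
Administrative surcharge: 20% of $98,690 = $19,738
Total penalty: $98,690 + $19,738 = $118,428
Minimum $74,650: $118,428 meets the minimum, no increase.

$118,428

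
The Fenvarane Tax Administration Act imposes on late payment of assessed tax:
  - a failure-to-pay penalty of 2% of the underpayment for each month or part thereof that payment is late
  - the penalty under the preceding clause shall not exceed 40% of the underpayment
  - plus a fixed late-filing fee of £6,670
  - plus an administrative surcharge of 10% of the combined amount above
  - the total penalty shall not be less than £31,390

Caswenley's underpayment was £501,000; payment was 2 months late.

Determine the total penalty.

Accrued rate: 2% × 2 = 4%, capped at 40% → 4%
Failure-to-pay penalty: 4% of £501,000 = £20,040
Penalty before surcharge: £20,040 + £6,670 = £26,710
Administrative surcharge: 10% of £26,710 = £2,671
Total penalty: £26,710 + £2,671 = £29,381
Minimum £31,390: £29,381 is below the minimum → £31,390

£31,390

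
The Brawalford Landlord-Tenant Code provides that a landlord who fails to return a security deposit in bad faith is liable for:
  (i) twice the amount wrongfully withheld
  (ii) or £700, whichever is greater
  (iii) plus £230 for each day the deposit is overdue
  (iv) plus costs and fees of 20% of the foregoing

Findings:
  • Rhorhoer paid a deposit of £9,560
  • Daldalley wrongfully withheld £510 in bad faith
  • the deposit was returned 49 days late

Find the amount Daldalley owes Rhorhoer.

£14,748

Doubled: 2 × £510 = £1,020
Minimum £700: £1,020 meets the minimum, no increase.
Late-return penalty: 49 × £230 = £11,270
Damages plus late penalty: £1,020 + £11,270 = £12,290
Costs and fees: 20% of £12,290 = £2,458
Total recovery: £12,290 + £2,458 = £14,748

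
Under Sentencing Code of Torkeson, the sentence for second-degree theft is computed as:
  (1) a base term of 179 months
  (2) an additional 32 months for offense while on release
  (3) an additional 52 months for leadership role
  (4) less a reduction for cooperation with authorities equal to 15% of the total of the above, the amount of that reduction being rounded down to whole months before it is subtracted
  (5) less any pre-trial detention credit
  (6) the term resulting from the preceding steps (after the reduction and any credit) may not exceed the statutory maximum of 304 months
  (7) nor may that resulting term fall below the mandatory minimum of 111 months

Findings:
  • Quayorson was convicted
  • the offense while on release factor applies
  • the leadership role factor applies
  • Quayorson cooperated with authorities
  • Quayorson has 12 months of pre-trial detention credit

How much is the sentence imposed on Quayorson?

212 months

Offense while on release enhancement: +32 months
Leadership role enhancement: +52 months
Adjusted term: 179 months + 32 months + 52 months = 263 months
Cooperation with authorities reduction: 15% of 263 months = 39 months (rounded down)
After reduction: 263 − 39 = 224 months
Less pre-trial detention credit: 224 months − 12 months = 212 months
Cap at 304 months: 212 months is within the cap, no reduction.
Minimum 111 months: 212 months meets the minimum, no increase.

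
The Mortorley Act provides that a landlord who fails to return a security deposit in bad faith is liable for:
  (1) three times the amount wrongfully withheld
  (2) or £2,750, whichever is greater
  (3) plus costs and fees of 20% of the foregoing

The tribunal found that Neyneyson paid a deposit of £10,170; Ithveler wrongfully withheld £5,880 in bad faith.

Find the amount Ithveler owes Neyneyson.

Trebled: 3 × £5,880 = £17,640
Minimum £2,750: £17,640 meets the minimum, no increase.
Costs and fees: 20% of £17,640 = £3,528
Total recovery: £17,640 + £3,528 = £21,168

£21,168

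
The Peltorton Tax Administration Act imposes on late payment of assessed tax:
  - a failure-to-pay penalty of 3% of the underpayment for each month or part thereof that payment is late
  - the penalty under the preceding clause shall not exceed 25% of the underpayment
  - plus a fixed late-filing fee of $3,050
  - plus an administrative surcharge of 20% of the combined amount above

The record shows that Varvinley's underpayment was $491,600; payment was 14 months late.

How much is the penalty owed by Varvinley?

Accrued rate: 3% × 14 = 42%, capped at 25% → 25%
Failure-to-pay penalty: 25% of $491,600 = $122,900
Penalty before surcharge: $122,900 + $3,050 = $125,950
Administrative surcharge: 20% of $125,950 = $25,190
Total penalty: $125,950 + $25,190 = $151,140

$151,140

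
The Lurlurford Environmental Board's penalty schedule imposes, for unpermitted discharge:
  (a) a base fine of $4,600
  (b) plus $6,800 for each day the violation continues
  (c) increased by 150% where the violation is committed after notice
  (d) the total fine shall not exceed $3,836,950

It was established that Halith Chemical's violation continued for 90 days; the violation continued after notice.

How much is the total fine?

$1,541,500

Per-day component: 90 × $6,800 = $612,000
Base plus per-day: $4,600 + $612,000 = $616,600
Enhancement: 150% of $616,600 = $924,900
Enhanced fine: $616,600 + $924,900 = $1,541,500
Cap at $3,836,950: $1,541,500 is within the cap, no reduction.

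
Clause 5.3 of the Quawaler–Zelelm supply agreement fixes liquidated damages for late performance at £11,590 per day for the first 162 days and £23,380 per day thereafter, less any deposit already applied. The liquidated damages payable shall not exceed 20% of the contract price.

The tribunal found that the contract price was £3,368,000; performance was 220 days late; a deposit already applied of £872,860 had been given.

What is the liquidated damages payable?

First 162 days: 162 × £11,590 = £1,877,580
Remaining days: (220 − 162) × £23,380 = £1,356,040
Accrued per-day damages: £1,877,580 + £1,356,040 = £3,233,620
Less deposit already applied: £3,233,620 − £872,860 = £2,360,760
Cap: 20% of £3,368,000 = £673,600
Cap at £673,600: £2,360,760 exceeds the cap → £673,600

£673,600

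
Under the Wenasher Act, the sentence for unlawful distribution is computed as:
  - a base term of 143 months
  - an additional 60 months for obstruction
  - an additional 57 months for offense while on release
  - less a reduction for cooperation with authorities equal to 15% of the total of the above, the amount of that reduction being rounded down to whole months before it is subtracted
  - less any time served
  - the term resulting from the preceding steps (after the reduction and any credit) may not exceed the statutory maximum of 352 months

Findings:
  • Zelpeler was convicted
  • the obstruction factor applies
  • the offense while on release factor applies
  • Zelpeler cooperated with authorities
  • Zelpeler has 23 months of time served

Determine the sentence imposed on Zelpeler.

198 months

Obstruction enhancement: +60 months
Offense while on release enhancement: +57 months
Adjusted term: 143 months + 60 months + 57 months = 260 months
Cooperation with authorities reduction: 15% of 260 months = 39 months (rounded down)
After reduction: 260 − 39 = 221 months
Less time served: 221 months − 23 months = 198 months
Cap at 352 months: 198 months is within the cap, no reduction.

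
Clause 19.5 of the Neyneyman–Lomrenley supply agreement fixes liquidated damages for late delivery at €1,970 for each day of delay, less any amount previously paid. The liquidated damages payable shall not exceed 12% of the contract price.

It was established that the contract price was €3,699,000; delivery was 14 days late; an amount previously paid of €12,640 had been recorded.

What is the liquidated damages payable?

Per-day damages: 14 × €1,970 = €27,580
Less amount previously paid: €27,580 − €12,640 = €14,940
Cap: 12% of €3,699,000 = €443,880
Cap at €443,880: €14,940 is within the cap, no reduction.

€14,940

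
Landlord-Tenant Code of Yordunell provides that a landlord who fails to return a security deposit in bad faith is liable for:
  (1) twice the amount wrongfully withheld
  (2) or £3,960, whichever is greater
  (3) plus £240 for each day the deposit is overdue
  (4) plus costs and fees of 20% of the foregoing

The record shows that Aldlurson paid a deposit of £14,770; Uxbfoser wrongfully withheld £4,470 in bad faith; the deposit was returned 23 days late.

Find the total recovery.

£17,352

Doubled: 2 × £4,470 = £8,940
Minimum £3,960: £8,940 meets the minimum, no increase.
Late-return penalty: 23 × £240 = £5,520
Damages plus late penalty: £8,940 + £5,520 = £14,460
Costs and fees: 20% of £14,460 = £2,892
Total recovery: £14,460 + £2,892 = £17,352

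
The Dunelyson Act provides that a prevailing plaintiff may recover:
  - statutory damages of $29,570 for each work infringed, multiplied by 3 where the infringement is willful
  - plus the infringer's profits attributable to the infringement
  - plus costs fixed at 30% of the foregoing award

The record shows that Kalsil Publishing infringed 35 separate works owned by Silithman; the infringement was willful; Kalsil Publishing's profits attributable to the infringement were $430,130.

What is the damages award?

Statutory damages: 35 × $29,570 = $1,034,950
Trebled: 3 × $1,034,950 = $3,104,850
Combined award: $3,104,850 + $430,130 = $3,534,980
Costs: 30% of $3,534,980 = $1,060,494
Award plus costs: $3,534,980 + $1,060,494 = $4,595,474

$4,595,474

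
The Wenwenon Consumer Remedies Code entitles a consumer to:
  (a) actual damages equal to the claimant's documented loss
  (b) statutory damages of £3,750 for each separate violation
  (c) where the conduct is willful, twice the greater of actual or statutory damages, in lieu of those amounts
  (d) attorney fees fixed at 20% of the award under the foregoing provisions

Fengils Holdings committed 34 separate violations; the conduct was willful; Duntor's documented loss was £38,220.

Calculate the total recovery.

Statutory damages: 34 × £3,750 = £127,500
Greater of actual damages (£38,220) or statutory damages (£127,500): £127,500
Doubled: 2 × £127,500 = £255,000
Attorney fees: 20% of £255,000 = £51,000
Total recovery: £255,000 + £51,000 = £306,000

£306,000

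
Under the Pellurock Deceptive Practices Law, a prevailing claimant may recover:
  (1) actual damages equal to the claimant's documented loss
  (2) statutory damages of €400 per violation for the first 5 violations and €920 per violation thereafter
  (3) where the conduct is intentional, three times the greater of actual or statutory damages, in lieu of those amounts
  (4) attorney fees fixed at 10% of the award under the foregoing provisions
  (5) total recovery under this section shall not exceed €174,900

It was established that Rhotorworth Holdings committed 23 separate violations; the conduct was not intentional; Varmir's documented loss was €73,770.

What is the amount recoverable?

First 5 violations: 5 × €400 = €2,000
Remaining violations: (23 − 5) × €920 = €16,560
Statutory damages: €2,000 + €16,560 = €18,560
Conduct not intentional: the in-lieu enhancement does not apply.
Actual plus statutory damages: €73,770 + €18,560 = €92,330
Attorney fees: 10% of €92,330 = €9,233
Total before cap: €92,330 + €9,233 = €101,563
Cap at €174,900: €101,563 is within the cap, no reduction.

Total recovery: €101,563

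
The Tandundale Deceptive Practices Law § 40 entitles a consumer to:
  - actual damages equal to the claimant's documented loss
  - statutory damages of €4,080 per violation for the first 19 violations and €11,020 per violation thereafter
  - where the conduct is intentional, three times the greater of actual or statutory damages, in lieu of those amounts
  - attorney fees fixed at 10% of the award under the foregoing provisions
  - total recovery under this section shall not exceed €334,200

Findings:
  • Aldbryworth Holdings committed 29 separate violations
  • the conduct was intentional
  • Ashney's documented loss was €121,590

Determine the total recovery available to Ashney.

First 19 violations: 19 × €4,080 = €77,520
Remaining violations: (29 − 19) × €11,020 = €110,200
Statutory damages: €77,520 + €110,200 = €187,720
Greater of actual damages (€121,590) or statutory damages (€187,720): €187,720
Trebled: 3 × €187,720 = €563,160
Attorney fees: 10% of €563,160 = €56,316
Total before cap: €563,160 + €56,316 = €619,476
Cap at €334,200: €619,476 exceeds the cap → €334,200

Total recovery: €334,200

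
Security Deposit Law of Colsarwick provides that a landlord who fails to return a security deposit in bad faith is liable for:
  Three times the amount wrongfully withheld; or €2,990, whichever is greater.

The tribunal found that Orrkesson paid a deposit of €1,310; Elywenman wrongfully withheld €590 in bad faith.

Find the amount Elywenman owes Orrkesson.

€2,990

Trebled: 3 × €590 = €1,770
Minimum €2,990: €1,770 is below the minimum → €2,990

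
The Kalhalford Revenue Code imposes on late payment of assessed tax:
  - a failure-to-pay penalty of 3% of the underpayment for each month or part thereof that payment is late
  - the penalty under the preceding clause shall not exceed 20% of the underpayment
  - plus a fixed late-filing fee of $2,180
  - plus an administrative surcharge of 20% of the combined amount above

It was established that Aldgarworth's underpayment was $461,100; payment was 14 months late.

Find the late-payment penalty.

Accrued rate: 3% × 14 = 42%, capped at 20% → 20%
Failure-to-pay penalty: 20% of $461,100 = $92,220
Penalty before surcharge: $92,220 + $2,180 = $94,400
Administrative surcharge: 20% of $94,400 = $18,880
Total penalty: $94,400 + $18,880 = $113,280

$113,280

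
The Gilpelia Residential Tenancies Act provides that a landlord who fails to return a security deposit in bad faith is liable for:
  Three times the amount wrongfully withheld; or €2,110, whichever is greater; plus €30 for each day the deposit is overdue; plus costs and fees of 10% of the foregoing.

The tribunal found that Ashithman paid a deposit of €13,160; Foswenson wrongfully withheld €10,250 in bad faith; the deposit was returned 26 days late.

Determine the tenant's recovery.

€34,683

Trebled: 3 × €10,250 = €30,750
Minimum €2,110: €30,750 meets the minimum, no increase.
Late-return penalty: 26 × €30 = €780
Damages plus late penalty: €30,750 + €780 = €31,530
Costs and fees: 10% of €31,530 = €3,153
Total recovery: €31,530 + €3,153 = €34,683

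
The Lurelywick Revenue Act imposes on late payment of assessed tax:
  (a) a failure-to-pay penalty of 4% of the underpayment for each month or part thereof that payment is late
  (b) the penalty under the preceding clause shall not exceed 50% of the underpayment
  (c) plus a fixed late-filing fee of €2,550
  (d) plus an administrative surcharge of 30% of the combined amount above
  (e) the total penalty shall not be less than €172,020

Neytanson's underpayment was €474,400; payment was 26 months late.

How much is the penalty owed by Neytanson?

Accrued rate: 4% × 26 = 104%, capped at 50% → 50%
Failure-to-pay penalty: 50% of €474,400 = €237,200
Penalty before surcharge: €237,200 + €2,550 = €239,750
Administrative surcharge: 30% of €239,750 = €71,925
Total penalty: €239,750 + €71,925 = €311,675
Minimum €172,020: €311,675 meets the minimum, no increase.

€311,675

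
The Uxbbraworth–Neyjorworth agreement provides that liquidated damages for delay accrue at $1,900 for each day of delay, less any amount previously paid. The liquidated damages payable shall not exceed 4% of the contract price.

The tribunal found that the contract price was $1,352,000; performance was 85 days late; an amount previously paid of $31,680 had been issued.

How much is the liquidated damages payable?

Per-day damages: 85 × $1,900 = $161,500
Less amount previously paid: $161,500 − $31,680 = $129,820
Cap: 4% of $1,352,000 = $54,080
Cap at $54,080: $129,820 exceeds the cap → $54,080

$54,080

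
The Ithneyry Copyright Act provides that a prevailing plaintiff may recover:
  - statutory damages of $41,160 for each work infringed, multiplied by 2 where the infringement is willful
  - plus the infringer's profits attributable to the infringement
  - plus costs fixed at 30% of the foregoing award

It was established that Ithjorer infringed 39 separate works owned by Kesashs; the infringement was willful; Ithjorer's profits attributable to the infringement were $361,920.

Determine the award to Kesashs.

Statutory damages: 39 × $41,160 = $1,605,240
Doubled: 2 × $1,605,240 = $3,210,480
Combined award: $3,210,480 + $361,920 = $3,572,400
Costs: 30% of $3,572,400 = $1,071,720
Award plus costs: $3,572,400 + $1,071,720 = $4,644,120

$4,644,120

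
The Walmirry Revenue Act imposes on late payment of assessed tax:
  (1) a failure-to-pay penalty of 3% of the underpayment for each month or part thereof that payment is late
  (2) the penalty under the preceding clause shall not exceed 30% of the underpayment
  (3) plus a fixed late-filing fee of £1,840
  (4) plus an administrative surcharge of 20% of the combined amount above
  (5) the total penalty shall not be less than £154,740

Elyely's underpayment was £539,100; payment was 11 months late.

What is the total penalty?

Accrued rate: 3% × 11 = 33%, capped at 30% → 30%
Failure-to-pay penalty: 30% of £539,100 = £161,730
Penalty before surcharge: £161,730 + £1,840 = £163,570
Administrative surcharge: 20% of £163,570 = £32,714
Total penalty: £163,570 + £32,714 = £196,284
Minimum £154,740: £196,284 meets the minimum, no increase.

£196,284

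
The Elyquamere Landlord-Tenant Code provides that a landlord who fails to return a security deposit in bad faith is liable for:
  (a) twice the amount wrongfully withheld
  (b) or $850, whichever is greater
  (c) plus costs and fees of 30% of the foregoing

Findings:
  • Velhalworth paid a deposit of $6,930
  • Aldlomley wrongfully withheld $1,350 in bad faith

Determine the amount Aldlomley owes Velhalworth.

$3,510

Doubled: 2 × $1,350 = $2,700
Minimum $850: $2,700 meets the minimum, no increase.
Costs and fees: 30% of $2,700 = $810
Total recovery: $2,700 + $810 = $3,510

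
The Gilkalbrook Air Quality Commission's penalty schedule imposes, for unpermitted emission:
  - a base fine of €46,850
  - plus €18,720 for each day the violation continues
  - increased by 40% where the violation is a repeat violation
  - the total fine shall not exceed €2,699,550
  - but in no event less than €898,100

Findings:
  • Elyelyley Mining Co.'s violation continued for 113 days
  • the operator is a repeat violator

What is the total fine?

Per-day component: 113 × €18,720 = €2,115,360
Base plus per-day: €46,850 + €2,115,360 = €2,162,210
Enhancement: 40% of €2,162,210 = €864,884
Enhanced fine: €2,162,210 + €864,884 = €3,027,094
Cap at €2,699,550: €3,027,094 exceeds the cap → €2,699,550
Minimum €898,100: €2,699,550 meets the minimum, no increase.

€2,699,550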